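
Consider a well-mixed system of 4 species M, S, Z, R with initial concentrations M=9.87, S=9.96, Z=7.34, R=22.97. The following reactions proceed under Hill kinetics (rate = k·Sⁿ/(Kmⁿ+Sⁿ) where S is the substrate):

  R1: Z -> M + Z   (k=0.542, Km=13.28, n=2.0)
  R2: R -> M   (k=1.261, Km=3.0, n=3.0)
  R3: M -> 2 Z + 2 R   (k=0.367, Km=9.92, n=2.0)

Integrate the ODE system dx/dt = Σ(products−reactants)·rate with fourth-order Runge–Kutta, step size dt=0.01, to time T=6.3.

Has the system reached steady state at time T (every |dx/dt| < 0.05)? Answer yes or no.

Steady state at T: no

RK4 with dt=0.01: 630 steps to T=6.3. Trajectory (selected grid times):
t=0.00: M=9.87 S=9.96 Z=7.34 R=22.97
t=0.70: M=10.71 S=9.96 Z=7.61 R=22.36
t=1.40: M=11.54 S=9.96 Z=7.89 R=21.76
t=2.10: M=12.37 S=9.96 Z=8.20 R=21.19
t=2.80: M=13.20 S=9.96 Z=8.52 R=20.63
t=3.50: M=14.03 S=9.96 Z=8.85 R=20.08
t=4.20: M=14.85 S=9.96 Z=9.20 R=19.55
t=4.90: M=15.68 S=9.96 Z=9.56 R=19.03
t=5.60: M=16.50 S=9.96 Z=9.94 R=18.53
t=6.30: M=17.33 S=9.96 Z=10.32 R=18.03
Rates at T: R1=0.2040, R2=1.2552, R3=0.2764
dx/dt at T (Σ net stoichiometry × rate): M=+1.1828, S=+0.0000, Z=+0.5528, R=-0.7024
Largest |dx/dt| is |+1.1828| (M) ≥ 0.05 → not steady.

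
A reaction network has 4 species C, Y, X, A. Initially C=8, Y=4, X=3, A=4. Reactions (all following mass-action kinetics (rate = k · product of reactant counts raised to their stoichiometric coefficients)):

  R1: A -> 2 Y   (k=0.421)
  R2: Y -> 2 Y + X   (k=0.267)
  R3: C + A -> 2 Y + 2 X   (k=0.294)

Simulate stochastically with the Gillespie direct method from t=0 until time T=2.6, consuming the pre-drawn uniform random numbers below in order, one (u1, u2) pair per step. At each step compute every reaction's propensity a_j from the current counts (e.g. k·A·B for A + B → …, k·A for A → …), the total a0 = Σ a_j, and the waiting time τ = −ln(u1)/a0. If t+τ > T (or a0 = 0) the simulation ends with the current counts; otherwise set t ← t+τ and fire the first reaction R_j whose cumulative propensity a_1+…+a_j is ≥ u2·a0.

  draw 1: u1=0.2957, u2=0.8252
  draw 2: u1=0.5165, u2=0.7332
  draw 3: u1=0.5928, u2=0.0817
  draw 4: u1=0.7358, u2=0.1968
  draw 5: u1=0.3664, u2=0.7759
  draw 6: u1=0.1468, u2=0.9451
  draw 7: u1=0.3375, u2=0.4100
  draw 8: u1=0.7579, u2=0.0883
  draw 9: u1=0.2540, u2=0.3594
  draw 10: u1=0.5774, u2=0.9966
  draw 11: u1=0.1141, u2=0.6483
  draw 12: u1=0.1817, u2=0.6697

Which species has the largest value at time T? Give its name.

t=0.000: C=8 Y=4 X=3 A=4
Draw 1: a1=1.684, a2=1.068, a3=9.408, a0=12.160; τ=−ln(0.2957)/12.160=0.100 → t=0.100; u2·a0=0.8252·12.160=10.034; a1+a2=2.752 < 10.034 ≤ a1+…+a3=12.160 → R3 fires; C=7 Y=6 X=5 A=3
Draw 2: a1=1.263, a2=1.602, a3=6.174, a0=9.039; τ=−ln(0.5165)/9.039=0.073 → t=0.173; u2·a0=0.7332·9.039=6.627; a1+a2=2.865 < 6.627 ≤ a1+…+a3=9.039 → R3 fires; C=6 Y=8 X=7 A=2
Draw 3: a1=0.842, a2=2.136, a3=3.528, a0=6.506; τ=−ln(0.5928)/6.506=0.080 → t=0.254; u2·a0=0.0817·6.506=0.532 ≤ a1=0.842 → R1 fires; C=6 Y=10 X=7 A=1
Draw 4: a1=0.421, a2=2.670, a3=1.764, a0=4.855; τ=−ln(0.7358)/4.855=0.063 → t=0.317; u2·a0=0.1968·4.855=0.955; a1=0.421 < 0.955 ≤ a1+a2=3.091 → R2 fires; C=6 Y=11 X=8 A=1
Draw 5: a1=0.421, a2=2.937, a3=1.764, a0=5.122; τ=−ln(0.3664)/5.122=0.196 → t=0.513; u2·a0=0.7759·5.122=3.974; a1+a2=3.358 < 3.974 ≤ a1+…+a3=5.122 → R3 fires; C=5 Y=13 X=10 A=0
Draw 6: a1=0.000, a2=3.471, a3=0.000, a0=3.471; τ=−ln(0.1468)/3.471=0.553 → t=1.066; u2·a0=0.9451·3.471=3.280; a1=0.000 < 3.280 ≤ a1+a2=3.471 → R2 fires; C=5 Y=14 X=11 A=0
Draw 7: a1=0.000, a2=3.738, a3=0.000, a0=3.738; τ=−ln(0.3375)/3.738=0.291 → t=1.356; u2·a0=0.4100·3.738=1.533; a1=0.000 < 1.533 ≤ a1+a2=3.738 → R2 fires; C=5 Y=15 X=12 A=0
Draw 8: a1=0.000, a2=4.005, a3=0.000, a0=4.005; τ=−ln(0.7579)/4.005=0.069 → t=1.425; u2·a0=0.0883·4.005=0.354; a1=0.000 < 0.354 ≤ a1+a2=4.005 → R2 fires; C=5 Y=16 X=13 A=0
Draw 9: a1=0.000, a2=4.272, a3=0.000, a0=4.272; τ=−ln(0.2540)/4.272=0.321 → t=1.746; u2·a0=0.3594·4.272=1.535; a1=0.000 < 1.535 ≤ a1+a2=4.272 → R2 fires; C=5 Y=17 X=14 A=0
Draw 10: a1=0.000, a2=4.539, a3=0.000, a0=4.539; τ=−ln(0.5774)/4.539=0.121 → t=1.867; u2·a0=0.9966·4.539=4.524; a1=0.000 < 4.524 ≤ a1+a2=4.539 → R2 fires; C=5 Y=18 X=15 A=0
Draw 11: a1=0.000, a2=4.806, a3=0.000, a0=4.806; τ=−ln(0.1141)/4.806=0.452 → t=2.319; u2·a0=0.6483·4.806=3.116; a1=0.000 < 3.116 ≤ a1+a2=4.806 → R2 fires; C=5 Y=19 X=16 A=0
Draw 12: a1=0.000, a2=5.073, a3=0.000, a0=5.073; τ=−ln(0.1817)/5.073=0.336 → t=2.655 > T=2.6: stop.
At T=2.6: C=5 Y=19 X=16 A=0; the largest is Y.

Dominant species at T: Y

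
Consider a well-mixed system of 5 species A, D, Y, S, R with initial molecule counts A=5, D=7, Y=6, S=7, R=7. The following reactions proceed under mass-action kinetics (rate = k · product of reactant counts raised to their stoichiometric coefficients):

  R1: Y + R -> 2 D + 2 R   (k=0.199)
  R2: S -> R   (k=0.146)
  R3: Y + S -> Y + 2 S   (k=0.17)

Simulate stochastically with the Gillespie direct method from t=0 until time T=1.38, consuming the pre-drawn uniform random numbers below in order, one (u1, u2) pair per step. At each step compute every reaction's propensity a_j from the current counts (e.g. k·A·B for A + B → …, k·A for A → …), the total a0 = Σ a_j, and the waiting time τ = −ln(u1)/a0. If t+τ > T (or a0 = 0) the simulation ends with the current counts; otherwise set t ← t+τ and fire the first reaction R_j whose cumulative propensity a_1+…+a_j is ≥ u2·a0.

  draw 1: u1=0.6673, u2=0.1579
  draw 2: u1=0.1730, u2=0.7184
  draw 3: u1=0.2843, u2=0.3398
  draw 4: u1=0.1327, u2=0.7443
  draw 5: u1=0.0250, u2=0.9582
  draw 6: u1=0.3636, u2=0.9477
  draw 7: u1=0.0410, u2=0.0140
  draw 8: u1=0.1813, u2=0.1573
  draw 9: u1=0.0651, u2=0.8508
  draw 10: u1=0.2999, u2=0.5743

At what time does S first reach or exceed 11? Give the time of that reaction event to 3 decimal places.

t=0.000: A=5 D=7 Y=6 S=7 R=7
Draw 1: a1=8.358, a2=1.022, a3=7.140, a0=16.520; τ=−ln(0.6673)/16.520=0.024 → t=0.024; u2·a0=0.1579·16.520=2.609 ≤ a1=8.358 → R1 fires; A=5 D=9 Y=5 S=7 R=8
Draw 2: a1=7.960, a2=1.022, a3=5.950, a0=14.932; τ=−ln(0.1730)/14.932=0.117 → t=0.142; u2·a0=0.7184·14.932=10.727; a1+a2=8.982 < 10.727 ≤ a1+…+a3=14.932 → R3 fires; A=5 D=9 Y=5 S=8 R=8
Draw 3: a1=7.960, a2=1.168, a3=6.800, a0=15.928; τ=−ln(0.2843)/15.928=0.079 → t=0.221; u2·a0=0.3398·15.928=5.412 ≤ a1=7.960 → R1 fires; A=5 D=11 Y=4 S=8 R=9
Draw 4: a1=7.164, a2=1.168, a3=5.440, a0=13.772; τ=−ln(0.1327)/13.772=0.147 → t=0.368; u2·a0=0.7443·13.772=10.250; a1+a2=8.332 < 10.250 ≤ a1+…+a3=13.772 → R3 fires; A=5 D=11 Y=4 S=9 R=9
Draw 5: a1=7.164, a2=1.314, a3=6.120, a0=14.598; τ=−ln(0.0250)/14.598=0.253 → t=0.620; u2·a0=0.9582·14.598=13.988; a1+a2=8.478 < 13.988 ≤ a1+…+a3=14.598 → R3 fires; A=5 D=11 Y=4 S=10 R=9
Draw 6: a1=7.164, a2=1.460, a3=6.800, a0=15.424; τ=−ln(0.3636)/15.424=0.066 → t=0.686; u2·a0=0.9477·15.424=14.617; a1+a2=8.624 < 14.617 ≤ a1+…+a3=15.424 → R3 fires; A=5 D=11 Y=4 S=11 R=9
Draw 7: a1=7.164, a2=1.606, a3=7.480, a0=16.250; τ=−ln(0.0410)/16.250=0.197 → t=0.882; u2·a0=0.0140·16.250=0.228 ≤ a1=7.164 → R1 fires; A=5 D=13 Y=3 S=11 R=10
Draw 8: a1=5.970, a2=1.606, a3=5.610, a0=13.186; τ=−ln(0.1813)/13.186=0.130 → t=1.012; u2·a0=0.1573·13.186=2.074 ≤ a1=5.970 → R1 fires; A=5 D=15 Y=2 S=11 R=11
Draw 9: a1=4.378, a2=1.606, a3=3.740, a0=9.724; τ=−ln(0.0651)/9.724=0.281 → t=1.293; u2·a0=0.8508·9.724=8.273; a1+a2=5.984 < 8.273 ≤ a1+…+a3=9.724 → R3 fires; A=5 D=15 Y=2 S=12 R=11
Draw 10: a1=4.378, a2=1.752, a3=4.080, a0=10.210; τ=−ln(0.2999)/10.210=0.118 → t=1.411 > T=1.38: stop.
S first becomes ≥ 11 when it reaches 11 at the event at t=0.686.

Threshold first reached at t = 0.686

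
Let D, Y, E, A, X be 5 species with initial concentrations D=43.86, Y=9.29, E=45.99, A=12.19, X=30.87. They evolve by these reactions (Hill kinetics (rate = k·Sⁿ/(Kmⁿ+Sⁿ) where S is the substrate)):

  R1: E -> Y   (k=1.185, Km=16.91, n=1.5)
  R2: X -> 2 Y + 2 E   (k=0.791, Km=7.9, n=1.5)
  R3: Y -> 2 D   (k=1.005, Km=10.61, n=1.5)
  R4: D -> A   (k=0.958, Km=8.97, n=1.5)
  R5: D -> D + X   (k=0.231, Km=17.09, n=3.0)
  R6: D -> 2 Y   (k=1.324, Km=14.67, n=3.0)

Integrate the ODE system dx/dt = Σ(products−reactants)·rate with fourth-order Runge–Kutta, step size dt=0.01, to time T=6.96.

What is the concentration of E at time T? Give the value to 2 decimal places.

RK4 with dt=0.01: 696 steps to T=6.96. Trajectory (selected grid times):
t=0.00: D=43.86 Y=9.29 E=45.99 A=12.19 X=30.87
t=0.77: D=43.00 Y=12.68 E=46.32 A=12.86 X=30.50
t=1.55: D=42.28 Y=16.03 E=46.65 A=13.55 X=30.12
t=2.32: D=41.69 Y=19.28 E=46.97 A=14.22 X=29.75
t=3.09: D=41.17 Y=22.49 E=47.29 A=14.89 X=29.38
t=3.87: D=40.72 Y=25.70 E=47.61 A=15.56 X=29.01
t=4.64: D=40.33 Y=28.85 E=47.93 A=16.23 X=28.64
t=5.41: D=39.97 Y=31.97 E=48.23 A=16.90 X=28.28
t=6.19: D=39.64 Y=35.11 E=48.54 A=17.58 X=27.91
t=6.96: D=39.35 Y=38.19 E=48.84 A=18.24 X=27.54
Read off E at T=6.96: 48.84

E at T = 48.84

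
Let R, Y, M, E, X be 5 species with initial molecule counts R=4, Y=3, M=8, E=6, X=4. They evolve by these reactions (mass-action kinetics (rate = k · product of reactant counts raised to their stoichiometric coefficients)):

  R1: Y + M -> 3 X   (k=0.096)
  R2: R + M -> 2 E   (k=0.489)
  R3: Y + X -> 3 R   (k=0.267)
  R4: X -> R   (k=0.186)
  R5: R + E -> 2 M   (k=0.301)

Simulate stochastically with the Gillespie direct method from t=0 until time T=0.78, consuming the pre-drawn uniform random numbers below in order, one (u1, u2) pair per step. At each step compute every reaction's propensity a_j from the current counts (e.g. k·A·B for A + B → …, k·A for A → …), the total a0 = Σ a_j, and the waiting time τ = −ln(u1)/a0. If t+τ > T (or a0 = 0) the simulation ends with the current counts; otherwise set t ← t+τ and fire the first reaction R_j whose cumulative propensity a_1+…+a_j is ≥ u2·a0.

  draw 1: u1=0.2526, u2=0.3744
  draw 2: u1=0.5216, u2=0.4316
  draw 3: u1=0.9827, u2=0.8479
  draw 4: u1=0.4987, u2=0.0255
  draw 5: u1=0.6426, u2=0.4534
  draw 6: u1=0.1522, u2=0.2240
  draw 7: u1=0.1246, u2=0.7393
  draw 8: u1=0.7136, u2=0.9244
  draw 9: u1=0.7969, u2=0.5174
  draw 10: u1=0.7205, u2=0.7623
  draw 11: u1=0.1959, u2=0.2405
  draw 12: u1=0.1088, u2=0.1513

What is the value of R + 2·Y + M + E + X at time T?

Value at T = 28

Check how each reaction changes W = R + 2·Y + M + E + X (weight of products minus weight of reactants):
R1: Y + M -> 3 X: (1·3) − (2·1 + 1·1) = 3 − 3 = 0
R2: R + M -> 2 E: (1·2) − (1·1 + 1·1) = 2 − 2 = 0
R3: Y + X -> 3 R: (1·3) − (2·1 + 1·1) = 3 − 3 = 0
R4: X -> R: (1·1) − (1·1) = 1 − 1 = 0
R5: R + E -> 2 M: (1·2) − (1·1 + 1·1) = 2 − 2 = 0
Every reaction leaves W unchanged, so W is conserved and no simulation is needed: W(T) = W(0) = 4 + 2·3 + 8 + 6 + 4 = 28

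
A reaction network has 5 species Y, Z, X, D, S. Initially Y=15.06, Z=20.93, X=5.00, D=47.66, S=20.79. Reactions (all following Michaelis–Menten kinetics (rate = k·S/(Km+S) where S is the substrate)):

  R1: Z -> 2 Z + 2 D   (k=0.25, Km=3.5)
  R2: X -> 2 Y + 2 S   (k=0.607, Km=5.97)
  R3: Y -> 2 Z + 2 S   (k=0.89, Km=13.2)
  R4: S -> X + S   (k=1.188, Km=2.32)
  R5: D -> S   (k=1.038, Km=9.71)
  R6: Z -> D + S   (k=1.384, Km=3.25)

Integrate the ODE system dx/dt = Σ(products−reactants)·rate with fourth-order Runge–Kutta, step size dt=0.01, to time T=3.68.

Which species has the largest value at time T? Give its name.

Dominant species at T: D

RK4 with dt=0.01: 368 steps to T=3.68. Trajectory (selected grid times):
t=0.00: Y=15.06 Z=20.93 X=5.00 D=47.66 S=20.79
t=0.41: Y=15.10 Z=20.92 X=5.32 D=47.97 S=22.25
t=0.82: Y=15.14 Z=20.90 X=5.65 D=48.29 S=23.73
t=1.23: Y=15.19 Z=20.89 X=5.97 D=48.60 S=25.21
t=1.64: Y=15.25 Z=20.88 X=6.29 D=48.91 S=26.70
t=2.04: Y=15.31 Z=20.87 X=6.60 D=49.21 S=28.16
t=2.45: Y=15.38 Z=20.85 X=6.92 D=49.52 S=29.66
t=2.86: Y=15.45 Z=20.84 X=7.24 D=49.83 S=31.17
t=3.27: Y=15.53 Z=20.84 X=7.56 D=50.14 S=32.69
t=3.68: Y=15.61 Z=20.83 X=7.87 D=50.45 S=34.21
At T=3.68: Y=15.61 Z=20.83 X=7.87 D=50.45 S=34.21; the largest is D.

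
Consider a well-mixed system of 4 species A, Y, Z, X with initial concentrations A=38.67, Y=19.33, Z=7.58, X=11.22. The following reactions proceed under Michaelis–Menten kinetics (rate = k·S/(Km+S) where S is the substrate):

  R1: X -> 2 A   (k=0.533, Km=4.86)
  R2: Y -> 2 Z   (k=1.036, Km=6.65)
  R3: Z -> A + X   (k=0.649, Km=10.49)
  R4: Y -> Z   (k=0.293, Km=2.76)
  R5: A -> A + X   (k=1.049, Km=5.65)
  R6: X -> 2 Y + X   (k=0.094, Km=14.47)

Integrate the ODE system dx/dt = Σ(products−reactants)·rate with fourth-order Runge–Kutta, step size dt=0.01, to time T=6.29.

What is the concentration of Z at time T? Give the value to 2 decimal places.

RK4 with dt=0.01: 629 steps to T=6.29. Trajectory (selected grid times):
t=0.00: A=38.67 Y=19.33 Z=7.58 X=11.22
t=0.70: A=39.39 Y=18.67 Z=8.64 X=11.80
t=1.40: A=40.14 Y=18.02 Z=9.67 X=12.39
t=2.10: A=40.90 Y=17.38 Z=10.67 X=12.98
t=2.80: A=41.68 Y=16.74 Z=11.66 X=13.59
t=3.49: A=42.47 Y=16.12 Z=12.61 X=14.20
t=4.19: A=43.28 Y=15.51 Z=13.55 X=14.82
t=4.89: A=44.10 Y=14.89 Z=14.48 X=15.45
t=5.59: A=44.94 Y=14.29 Z=15.38 X=16.08
t=6.29: A=45.79 Y=13.70 Z=16.26 X=16.72
Read off Z at T=6.29: 16.26

Z at T = 16.26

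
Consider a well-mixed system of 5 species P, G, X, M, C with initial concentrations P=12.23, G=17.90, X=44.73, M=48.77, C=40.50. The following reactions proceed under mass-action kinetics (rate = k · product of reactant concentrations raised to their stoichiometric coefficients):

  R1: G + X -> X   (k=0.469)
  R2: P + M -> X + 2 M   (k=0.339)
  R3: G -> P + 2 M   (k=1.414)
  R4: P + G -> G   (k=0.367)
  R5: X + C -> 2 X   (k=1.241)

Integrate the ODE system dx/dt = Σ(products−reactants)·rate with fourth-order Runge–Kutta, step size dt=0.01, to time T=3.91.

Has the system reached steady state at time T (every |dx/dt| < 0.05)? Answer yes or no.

RK4 with dt=0.01: 391 steps to T=3.91. Trajectory (selected grid times):
t=0.00: P=12.23 G=17.90 X=44.73 M=48.77 C=40.50
t=0.43: P=0.00 G=0.00 X=96.68 M=61.60 C=0.00
t=0.87: P=0.00 G=0.00 X=96.68 M=61.61 C=0.00
t=1.30: P=0.00 G=0.00 X=96.68 M=61.61 C=0.00
t=1.74: P=0.00 G=0.00 X=96.68 M=61.61 C=0.00
t=2.17: P=0.00 G=0.00 X=96.68 M=61.61 C=0.00
t=2.61: P=0.00 G=0.00 X=96.68 M=61.61 C=0.00
t=3.04: P=0.00 G=0.00 X=96.68 M=61.61 C=0.00
t=3.48: P=0.00 G=0.00 X=96.68 M=61.61 C=0.00
t=3.91: P=0.00 G=0.00 X=96.68 M=61.61 C=0.00
Rates at T: R1=0.0000, R2=0.0000, R3=0.0000, R4=0.0000, R5=0.0000
dx/dt at T (Σ net stoichiometry × rate): P=-0.0000, G=-0.0000, X=+0.0000, M=+0.0000, C=-0.0000
Largest |dx/dt| is |-0.0000| (P) < 0.05 → steady.

Steady state at T: yes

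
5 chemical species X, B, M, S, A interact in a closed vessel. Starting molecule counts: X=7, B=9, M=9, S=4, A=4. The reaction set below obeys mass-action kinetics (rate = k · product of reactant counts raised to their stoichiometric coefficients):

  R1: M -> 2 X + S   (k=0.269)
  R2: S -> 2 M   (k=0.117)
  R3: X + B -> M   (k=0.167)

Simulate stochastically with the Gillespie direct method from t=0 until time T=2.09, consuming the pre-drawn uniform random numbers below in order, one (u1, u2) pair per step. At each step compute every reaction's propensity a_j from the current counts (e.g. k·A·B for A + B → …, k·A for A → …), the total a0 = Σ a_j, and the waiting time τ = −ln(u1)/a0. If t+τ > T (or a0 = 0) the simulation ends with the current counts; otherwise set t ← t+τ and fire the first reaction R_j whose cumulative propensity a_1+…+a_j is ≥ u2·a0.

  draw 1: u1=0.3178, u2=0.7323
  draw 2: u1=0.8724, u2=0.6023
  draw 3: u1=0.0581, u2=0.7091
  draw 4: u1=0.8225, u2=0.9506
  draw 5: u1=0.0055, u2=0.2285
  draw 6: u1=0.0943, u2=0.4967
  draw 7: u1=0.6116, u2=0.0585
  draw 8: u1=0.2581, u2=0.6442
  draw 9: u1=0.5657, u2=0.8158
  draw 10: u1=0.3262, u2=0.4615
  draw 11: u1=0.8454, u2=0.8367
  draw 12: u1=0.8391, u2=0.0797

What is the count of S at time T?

S at T = 7

t=0.000: X=7 B=9 M=9 S=4 A=4
Draw 1: a1=2.421, a2=0.468, a3=10.521, a0=13.410; τ=−ln(0.3178)/13.410=0.085 → t=0.085; u2·a0=0.7323·13.410=9.820; a1+a2=2.889 < 9.820 ≤ a1+…+a3=13.410 → R3 fires; X=6 B=8 M=10 S=4 A=4
Draw 2: a1=2.690, a2=0.468, a3=8.016, a0=11.174; τ=−ln(0.8724)/11.174=0.012 → t=0.098; u2·a0=0.6023·11.174=6.730; a1+a2=3.158 < 6.730 ≤ a1+…+a3=11.174 → R3 fires; X=5 B=7 M=11 S=4 A=4
Draw 3: a1=2.959, a2=0.468, a3=5.845, a0=9.272; τ=−ln(0.0581)/9.272=0.307 → t=0.405; u2·a0=0.7091·9.272=6.575; a1+a2=3.427 < 6.575 ≤ a1+…+a3=9.272 → R3 fires; X=4 B=6 M=12 S=4 A=4
Draw 4: a1=3.228, a2=0.468, a3=4.008, a0=7.704; τ=−ln(0.8225)/7.704=0.025 → t=0.430; u2·a0=0.9506·7.704=7.323; a1+a2=3.696 < 7.323 ≤ a1+…+a3=7.704 → R3 fires; X=3 B=5 M=13 S=4 A=4
Draw 5: a1=3.497, a2=0.468, a3=2.505, a0=6.470; τ=−ln(0.0055)/6.470=0.804 → t=1.234; u2·a0=0.2285·6.470=1.478 ≤ a1=3.497 → R1 fires; X=5 B=5 M=12 S=5 A=4
Draw 6: a1=3.228, a2=0.585, a3=4.175, a0=7.988; τ=−ln(0.0943)/7.988=0.296 → t=1.530; u2·a0=0.4967·7.988=3.968; a1+a2=3.813 < 3.968 ≤ a1+…+a3=7.988 → R3 fires; X=4 B=4 M=13 S=5 A=4
Draw 7: a1=3.497, a2=0.585, a3=2.672, a0=6.754; τ=−ln(0.6116)/6.754=0.073 → t=1.603; u2·a0=0.0585·6.754=0.395 ≤ a1=3.497 → R1 fires; X=6 B=4 M=12 S=6 A=4
Draw 8: a1=3.228, a2=0.702, a3=4.008, a0=7.938; τ=−ln(0.2581)/7.938=0.171 → t=1.773; u2·a0=0.6442·7.938=5.114; a1+a2=3.930 < 5.114 ≤ a1+…+a3=7.938 → R3 fires; X=5 B=3 M=13 S=6 A=4
Draw 9: a1=3.497, a2=0.702, a3=2.505, a0=6.704; τ=−ln(0.5657)/6.704=0.085 → t=1.858; u2·a0=0.8158·6.704=5.469; a1+a2=4.199 < 5.469 ≤ a1+…+a3=6.704 → R3 fires; X=4 B=2 M=14 S=6 A=4
Draw 10: a1=3.766, a2=0.702, a3=1.336, a0=5.804; τ=−ln(0.3262)/5.804=0.193 → t=2.051; u2·a0=0.4615·5.804=2.679 ≤ a1=3.766 → R1 fires; X=6 B=2 M=13 S=7 A=4
Draw 11: a1=3.497, a2=0.819, a3=2.004, a0=6.320; τ=−ln(0.8454)/6.320=0.027 → t=2.078; u2·a0=0.8367·6.320=5.288; a1+a2=4.316 < 5.288 ≤ a1+…+a3=6.320 → R3 fires; X=5 B=1 M=14 S=7 A=4
Draw 12: a1=3.766, a2=0.819, a3=0.835, a0=5.420; τ=−ln(0.8391)/5.420=0.032 → t=2.110 > T=2.09: stop.
Read off S at T=2.09: 7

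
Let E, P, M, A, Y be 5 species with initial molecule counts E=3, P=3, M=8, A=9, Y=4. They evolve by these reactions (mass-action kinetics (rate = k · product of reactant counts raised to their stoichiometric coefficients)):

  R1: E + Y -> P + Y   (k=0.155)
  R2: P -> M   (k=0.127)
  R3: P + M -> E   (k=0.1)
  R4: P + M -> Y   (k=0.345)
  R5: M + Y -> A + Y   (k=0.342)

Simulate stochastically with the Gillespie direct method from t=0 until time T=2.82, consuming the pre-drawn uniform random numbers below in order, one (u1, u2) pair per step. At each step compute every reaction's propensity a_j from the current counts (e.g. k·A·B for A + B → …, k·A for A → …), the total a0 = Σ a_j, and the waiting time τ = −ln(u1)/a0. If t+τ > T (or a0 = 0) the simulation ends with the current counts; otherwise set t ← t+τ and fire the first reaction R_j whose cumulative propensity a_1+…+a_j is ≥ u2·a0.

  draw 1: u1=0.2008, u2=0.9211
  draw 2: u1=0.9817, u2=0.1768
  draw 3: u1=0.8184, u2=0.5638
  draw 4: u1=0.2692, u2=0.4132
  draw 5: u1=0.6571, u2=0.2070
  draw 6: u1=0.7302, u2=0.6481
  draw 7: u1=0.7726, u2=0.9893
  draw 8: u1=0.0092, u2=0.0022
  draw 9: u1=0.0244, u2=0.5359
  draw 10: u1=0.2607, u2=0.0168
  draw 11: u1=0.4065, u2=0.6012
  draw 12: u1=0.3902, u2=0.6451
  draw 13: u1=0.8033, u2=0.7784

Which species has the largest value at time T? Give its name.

t=0.000: E=3 P=3 M=8 A=9 Y=4
Draw 1: a1=1.860, a2=0.381, a3=2.400, a4=8.280, a5=10.944, a0=23.865; τ=−ln(0.2008)/23.865=0.067 → t=0.067; u2·a0=0.9211·23.865=21.982; a1+…+a4=12.921 < 21.982 ≤ a1+…+a5=23.865 → R5 fires; E=3 P=3 M=7 A=10 Y=4
Draw 2: a1=1.860, a2=0.381, a3=2.100, a4=7.245, a5=9.576, a0=21.162; τ=−ln(0.9817)/21.162=0.001 → t=0.068; u2·a0=0.1768·21.162=3.741; a1+a2=2.241 < 3.741 ≤ a1+…+a3=4.341 → R3 fires; E=4 P=2 M=6 A=10 Y=4
Draw 3: a1=2.480, a2=0.254, a3=1.200, a4=4.140, a5=8.208, a0=16.282; τ=−ln(0.8184)/16.282=0.012 → t=0.080; u2·a0=0.5638·16.282=9.180; a1+…+a4=8.074 < 9.180 ≤ a1+…+a5=16.282 → R5 fires; E=4 P=2 M=5 A=11 Y=4
Draw 4: a1=2.480, a2=0.254, a3=1.000, a4=3.450, a5=6.840, a0=14.024; τ=−ln(0.2692)/14.024=0.094 → t=0.174; u2·a0=0.4132·14.024=5.795; a1+…+a3=3.734 < 5.795 ≤ a1+…+a4=7.184 → R4 fires; E=4 P=1 M=4 A=11 Y=5
Draw 5: a1=3.100, a2=0.127, a3=0.400, a4=1.380, a5=6.840, a0=11.847; τ=−ln(0.6571)/11.847=0.035 → t=0.209; u2·a0=0.2070·11.847=2.452 ≤ a1=3.100 → R1 fires; E=3 P=2 M=4 A=11 Y=5
Draw 6: a1=2.325, a2=0.254, a3=0.800, a4=2.760, a5=6.840, a0=12.979; τ=−ln(0.7302)/12.979=0.024 → t=0.234; u2·a0=0.6481·12.979=8.412; a1+…+a4=6.139 < 8.412 ≤ a1+…+a5=12.979 → R5 fires; E=3 P=2 M=3 A=12 Y=5
Draw 7: a1=2.325, a2=0.254, a3=0.600, a4=2.070, a5=5.130, a0=10.379; τ=−ln(0.7726)/10.379=0.025 → t=0.259; u2·a0=0.9893·10.379=10.268; a1+…+a4=5.249 < 10.268 ≤ a1+…+a5=10.379 → R5 fires; E=3 P=2 M=2 A=13 Y=5
Draw 8: a1=2.325, a2=0.254, a3=0.400, a4=1.380, a5=3.420, a0=7.779; τ=−ln(0.0092)/7.779=0.603 → t=0.861; u2·a0=0.0022·7.779=0.017 ≤ a1=2.325 → R1 fires; E=2 P=3 M=2 A=13 Y=5
Draw 9: a1=1.550, a2=0.381, a3=0.600, a4=2.070, a5=3.420, a0=8.021; τ=−ln(0.0244)/8.021=0.463 → t=1.324; u2·a0=0.5359·8.021=4.298; a1+…+a3=2.531 < 4.298 ≤ a1+…+a4=4.601 → R4 fires; E=2 P=2 M=1 A=13 Y=6
Draw 10: a1=1.860, a2=0.254, a3=0.200, a4=0.690, a5=2.052, a0=5.056; τ=−ln(0.2607)/5.056=0.266 → t=1.590; u2·a0=0.0168·5.056=0.085 ≤ a1=1.860 → R1 fires; E=1 P=3 M=1 A=13 Y=6
Draw 11: a1=0.930, a2=0.381, a3=0.300, a4=1.035, a5=2.052, a0=4.698; τ=−ln(0.4065)/4.698=0.192 → t=1.782; u2·a0=0.6012·4.698=2.824; a1+…+a4=2.646 < 2.824 ≤ a1+…+a5=4.698 → R5 fires; E=1 P=3 M=0 A=14 Y=6
Draw 12: a1=0.930, a2=0.381, a3=0.000, a4=0.000, a5=0.000, a0=1.311; τ=−ln(0.3902)/1.311=0.718 → t=2.500; u2·a0=0.6451·1.311=0.846 ≤ a1=0.930 → R1 fires; E=0 P=4 M=0 A=14 Y=6
Draw 13: a1=0.000, a2=0.508, a3=0.000, a4=0.000, a5=0.000, a0=0.508; τ=−ln(0.8033)/0.508=0.431 → t=2.931 > T=2.82: stop.
At T=2.82: E=0 P=4 M=0 A=14 Y=6; the largest is A.

Dominant species at T: A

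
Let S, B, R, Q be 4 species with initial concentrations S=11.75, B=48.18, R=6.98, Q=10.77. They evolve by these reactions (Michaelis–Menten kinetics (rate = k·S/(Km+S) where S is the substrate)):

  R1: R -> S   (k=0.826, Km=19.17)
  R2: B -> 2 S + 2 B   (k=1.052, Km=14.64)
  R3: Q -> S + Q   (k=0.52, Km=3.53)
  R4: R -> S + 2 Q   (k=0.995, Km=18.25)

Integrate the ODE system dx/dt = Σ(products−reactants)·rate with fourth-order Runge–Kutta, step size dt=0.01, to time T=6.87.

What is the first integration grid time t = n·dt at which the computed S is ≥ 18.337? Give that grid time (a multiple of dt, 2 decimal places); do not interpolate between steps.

RK4 with dt=0.01: 687 steps to T=6.87. Trajectory (selected grid times):
t=0.00: S=11.75 B=48.18 R=6.98 Q=10.77
t=0.76: S=13.65 B=48.79 R=6.61 Q=11.18
t=1.53: S=15.56 B=49.42 R=6.25 Q=11.58
t=2.29: S=17.44 B=50.04 R=5.91 Q=11.96
t=2.65: S=18.33 B=50.33 R=5.76 Q=12.13
t=2.66: S=18.35 B=50.34 R=5.75 Q=12.14
t=3.05: S=19.31 B=50.66 R=5.59 Q=12.32
t=3.82: S=21.20 B=51.28 R=5.27 Q=12.67
t=4.58: S=23.05 B=51.91 R=4.97 Q=13.00
t=5.34: S=24.90 B=52.53 R=4.69 Q=13.32
t=6.11: S=26.76 B=53.17 R=4.41 Q=13.62
t=6.87: S=28.58 B=53.79 R=4.15 Q=13.91
S(2.65)=18.326 < 18.337 but S(2.66)=18.351 ≥ 18.337, so the first grid time is t=2.66.

Threshold first reached at t = 2.66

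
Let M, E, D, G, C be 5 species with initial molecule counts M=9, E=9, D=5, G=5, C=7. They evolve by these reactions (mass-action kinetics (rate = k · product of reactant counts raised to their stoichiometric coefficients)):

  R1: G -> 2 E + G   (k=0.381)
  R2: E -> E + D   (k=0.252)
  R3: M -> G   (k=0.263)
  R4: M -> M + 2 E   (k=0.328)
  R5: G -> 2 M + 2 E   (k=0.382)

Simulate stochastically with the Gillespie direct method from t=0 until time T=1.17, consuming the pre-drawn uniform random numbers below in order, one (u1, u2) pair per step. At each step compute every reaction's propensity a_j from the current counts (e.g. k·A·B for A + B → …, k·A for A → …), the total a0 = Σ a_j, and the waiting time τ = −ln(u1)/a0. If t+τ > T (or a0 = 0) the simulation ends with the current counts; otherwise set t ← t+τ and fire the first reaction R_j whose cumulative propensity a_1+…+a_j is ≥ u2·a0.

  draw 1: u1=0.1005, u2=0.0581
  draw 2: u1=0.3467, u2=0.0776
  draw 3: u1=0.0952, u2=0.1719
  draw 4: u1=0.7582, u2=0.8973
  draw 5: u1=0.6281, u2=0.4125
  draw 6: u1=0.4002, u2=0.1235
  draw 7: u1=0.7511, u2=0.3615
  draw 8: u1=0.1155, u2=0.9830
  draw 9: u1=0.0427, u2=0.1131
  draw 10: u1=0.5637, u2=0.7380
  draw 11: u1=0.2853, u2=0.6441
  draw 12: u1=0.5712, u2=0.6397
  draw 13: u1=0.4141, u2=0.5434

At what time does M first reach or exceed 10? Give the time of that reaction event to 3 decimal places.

t=0.000: M=9 E=9 D=5 G=5 C=7
Draw 1: a1=1.905, a2=2.268, a3=2.367, a4=2.952, a5=1.910, a0=11.402; τ=−ln(0.1005)/11.402=0.202 → t=0.202; u2·a0=0.0581·11.402=0.662 ≤ a1=1.905 → R1 fires; M=9 E=11 D=5 G=5 C=7
Draw 2: a1=1.905, a2=2.772, a3=2.367, a4=2.952, a5=1.910, a0=11.906; τ=−ln(0.3467)/11.906=0.089 → t=0.290; u2·a0=0.0776·11.906=0.924 ≤ a1=1.905 → R1 fires; M=9 E=13 D=5 G=5 C=7
Draw 3: a1=1.905, a2=3.276, a3=2.367, a4=2.952, a5=1.910, a0=12.410; τ=−ln(0.0952)/12.410=0.190 → t=0.480; u2·a0=0.1719·12.410=2.133; a1=1.905 < 2.133 ≤ a1+a2=5.181 → R2 fires; M=9 E=13 D=6 G=5 C=7
Draw 4: a1=1.905, a2=3.276, a3=2.367, a4=2.952, a5=1.910, a0=12.410; τ=−ln(0.7582)/12.410=0.022 → t=0.502; u2·a0=0.8973·12.410=11.135; a1+…+a4=10.500 < 11.135 ≤ a1+…+a5=12.410 → R5 fires; M=11 E=15 D=6 G=4 C=7
Draw 5: a1=1.524, a2=3.780, a3=2.893, a4=3.608, a5=1.528, a0=13.333; τ=−ln(0.6281)/13.333=0.035 → t=0.537; u2·a0=0.4125·13.333=5.500; a1+a2=5.304 < 5.500 ≤ a1+…+a3=8.197 → R3 fires; M=10 E=15 D=6 G=5 C=7
Draw 6: a1=1.905, a2=3.780, a3=2.630, a4=3.280, a5=1.910, a0=13.505; τ=−ln(0.4002)/13.505=0.068 → t=0.605; u2·a0=0.1235·13.505=1.668 ≤ a1=1.905 → R1 fires; M=10 E=17 D=6 G=5 C=7
Draw 7: a1=1.905, a2=4.284, a3=2.630, a4=3.280, a5=1.910, a0=14.009; τ=−ln(0.7511)/14.009=0.020 → t=0.625; u2·a0=0.3615·14.009=5.064; a1=1.905 < 5.064 ≤ a1+a2=6.189 → R2 fires; M=10 E=17 D=7 G=5 C=7
Draw 8: a1=1.905, a2=4.284, a3=2.630, a4=3.280, a5=1.910, a0=14.009; τ=−ln(0.1155)/14.009=0.154 → t=0.779; u2·a0=0.9830·14.009=13.771; a1+…+a4=12.099 < 13.771 ≤ a1+…+a5=14.009 → R5 fires; M=12 E=19 D=7 G=4 C=7
Draw 9: a1=1.524, a2=4.788, a3=3.156, a4=3.936, a5=1.528, a0=14.932; τ=−ln(0.0427)/14.932=0.211 → t=0.991; u2·a0=0.1131·14.932=1.689; a1=1.524 < 1.689 ≤ a1+a2=6.312 → R2 fires; M=12 E=19 D=8 G=4 C=7
Draw 10: a1=1.524, a2=4.788, a3=3.156, a4=3.936, a5=1.528, a0=14.932; τ=−ln(0.5637)/14.932=0.038 → t=1.029; u2·a0=0.7380·14.932=11.020; a1+…+a3=9.468 < 11.020 ≤ a1+…+a4=13.404 → R4 fires; M=12 E=21 D=8 G=4 C=7
Draw 11: a1=1.524, a2=5.292, a3=3.156, a4=3.936, a5=1.528, a0=15.436; τ=−ln(0.2853)/15.436=0.081 → t=1.110; u2·a0=0.6441·15.436=9.942; a1+a2=6.816 < 9.942 ≤ a1+…+a3=9.972 → R3 fires; M=11 E=21 D=8 G=5 C=7
Draw 12: a1=1.905, a2=5.292, a3=2.893, a4=3.608, a5=1.910, a0=15.608; τ=−ln(0.5712)/15.608=0.036 → t=1.146; u2·a0=0.6397·15.608=9.984; a1+a2=7.197 < 9.984 ≤ a1+…+a3=10.090 → R3 fires; M=10 E=21 D=8 G=6 C=7
Draw 13: a1=2.286, a2=5.292, a3=2.630, a4=3.280, a5=2.292, a0=15.780; τ=−ln(0.4141)/15.780=0.056 → t=1.202 > T=1.17: stop.
M first becomes ≥ 10 when it reaches 11 at the event at t=0.502.

Threshold first reached at t = 0.502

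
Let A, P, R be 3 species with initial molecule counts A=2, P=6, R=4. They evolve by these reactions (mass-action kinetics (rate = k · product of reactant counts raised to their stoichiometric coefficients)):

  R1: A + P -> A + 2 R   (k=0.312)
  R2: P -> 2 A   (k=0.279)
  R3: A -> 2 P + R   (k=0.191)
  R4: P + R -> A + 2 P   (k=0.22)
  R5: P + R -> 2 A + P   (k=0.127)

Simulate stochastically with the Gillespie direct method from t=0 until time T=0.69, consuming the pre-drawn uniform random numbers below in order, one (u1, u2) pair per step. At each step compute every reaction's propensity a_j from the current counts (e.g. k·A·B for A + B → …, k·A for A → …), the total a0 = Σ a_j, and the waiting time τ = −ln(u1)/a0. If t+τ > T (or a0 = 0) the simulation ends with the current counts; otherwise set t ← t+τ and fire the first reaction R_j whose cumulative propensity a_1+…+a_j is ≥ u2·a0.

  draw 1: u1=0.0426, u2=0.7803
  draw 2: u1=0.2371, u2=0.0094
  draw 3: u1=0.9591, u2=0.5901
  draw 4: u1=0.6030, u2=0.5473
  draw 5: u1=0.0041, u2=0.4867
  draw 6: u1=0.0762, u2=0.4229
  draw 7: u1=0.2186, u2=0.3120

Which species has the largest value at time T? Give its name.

Dominant species at T: A

t=0.000: A=2 P=6 R=4
Draw 1: a1=3.744, a2=1.674, a3=0.382, a4=5.280, a5=3.048, a0=14.128; τ=−ln(0.0426)/14.128=0.223 → t=0.223; u2·a0=0.7803·14.128=11.024; a1+…+a3=5.800 < 11.024 ≤ a1+…+a4=11.080 → R4 fires; A=3 P=7 R=3
Draw 2: a1=6.552, a2=1.953, a3=0.573, a4=4.620, a5=2.667, a0=16.365; τ=−ln(0.2371)/16.365=0.088 → t=0.311; u2·a0=0.0094·16.365=0.154 ≤ a1=6.552 → R1 fires; A=3 P=6 R=5
Draw 3: a1=5.616, a2=1.674, a3=0.573, a4=6.600, a5=3.810, a0=18.273; τ=−ln(0.9591)/18.273=0.002 → t=0.314; u2·a0=0.5901·18.273=10.783; a1+…+a3=7.863 < 10.783 ≤ a1+…+a4=14.463 → R4 fires; A=4 P=7 R=4
Draw 4: a1=8.736, a2=1.953, a3=0.764, a4=6.160, a5=3.556, a0=21.169; τ=−ln(0.6030)/21.169=0.024 → t=0.338; u2·a0=0.5473·21.169=11.586; a1+…+a3=11.453 < 11.586 ≤ a1+…+a4=17.613 → R4 fires; A=5 P=8 R=3
Draw 5: a1=12.480, a2=2.232, a3=0.955, a4=5.280, a5=3.048, a0=23.995; τ=−ln(0.0041)/23.995=0.229 → t=0.567; u2·a0=0.4867·23.995=11.678 ≤ a1=12.480 → R1 fires; A=5 P=7 R=5
Draw 6: a1=10.920, a2=1.953, a3=0.955, a4=7.700, a5=4.445, a0=25.973; τ=−ln(0.0762)/25.973=0.099 → t=0.666; u2·a0=0.4229·25.973=10.984; a1=10.920 < 10.984 ≤ a1+a2=12.873 → R2 fires; A=7 P=6 R=5
Draw 7: a1=13.104, a2=1.674, a3=1.337, a4=6.600, a5=3.810, a0=26.525; τ=−ln(0.2186)/26.525=0.057 → t=0.723 > T=0.69: stop.
At T=0.69: A=7 P=6 R=5; the largest is A.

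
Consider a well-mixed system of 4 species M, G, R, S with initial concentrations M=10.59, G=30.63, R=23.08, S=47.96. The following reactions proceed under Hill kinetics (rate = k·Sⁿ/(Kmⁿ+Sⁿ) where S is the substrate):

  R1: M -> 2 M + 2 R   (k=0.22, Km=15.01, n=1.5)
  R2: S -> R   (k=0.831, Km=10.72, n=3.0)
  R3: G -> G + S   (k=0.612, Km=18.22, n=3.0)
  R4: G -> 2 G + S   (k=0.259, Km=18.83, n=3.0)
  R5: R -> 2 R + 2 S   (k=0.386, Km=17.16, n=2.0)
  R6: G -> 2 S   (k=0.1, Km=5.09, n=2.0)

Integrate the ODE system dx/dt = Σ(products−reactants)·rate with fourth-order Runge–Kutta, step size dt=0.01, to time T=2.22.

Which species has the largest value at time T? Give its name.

Dominant species at T: S

RK4 with dt=0.01: 222 steps to T=2.22. Trajectory (selected grid times):
t=0.00: M=10.59 G=30.63 R=23.08 S=47.96
t=0.25: M=10.61 G=30.66 R=23.39 S=48.11
t=0.49: M=10.63 G=30.69 R=23.69 S=48.25
t=0.74: M=10.65 G=30.71 R=24.00 S=48.40
t=0.99: M=10.67 G=30.74 R=24.31 S=48.55
t=1.23: M=10.69 G=30.77 R=24.61 S=48.70
t=1.48: M=10.71 G=30.80 R=24.92 S=48.85
t=1.73: M=10.73 G=30.83 R=25.23 S=49.00
t=1.97: M=10.75 G=30.85 R=25.53 S=49.15
t=2.22: M=10.77 G=30.88 R=25.85 S=49.31
At T=2.22: M=10.77 G=30.88 R=25.85 S=49.31; the largest is S.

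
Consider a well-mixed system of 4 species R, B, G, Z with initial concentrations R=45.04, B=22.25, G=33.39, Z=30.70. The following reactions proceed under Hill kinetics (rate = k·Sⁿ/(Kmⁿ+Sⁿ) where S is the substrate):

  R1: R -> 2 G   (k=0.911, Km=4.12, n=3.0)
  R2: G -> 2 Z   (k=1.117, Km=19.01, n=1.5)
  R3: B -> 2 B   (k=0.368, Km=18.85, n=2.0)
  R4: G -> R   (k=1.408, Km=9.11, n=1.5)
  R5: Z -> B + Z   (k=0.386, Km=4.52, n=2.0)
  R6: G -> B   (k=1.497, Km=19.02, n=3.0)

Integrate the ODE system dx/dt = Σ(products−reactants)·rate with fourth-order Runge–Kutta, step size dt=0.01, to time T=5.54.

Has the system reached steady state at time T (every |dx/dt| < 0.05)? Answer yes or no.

RK4 with dt=0.01: 554 steps to T=5.54. Trajectory (selected grid times):
t=0.00: R=45.04 B=22.25 G=33.39 Z=30.70
t=0.62: R=45.24 B=23.40 G=32.50 Z=31.66
t=1.23: R=45.43 B=24.52 G=31.64 Z=32.60
t=1.85: R=45.62 B=25.66 G=30.79 Z=33.54
t=2.46: R=45.80 B=26.77 G=29.97 Z=34.45
t=3.08: R=45.98 B=27.90 G=29.16 Z=35.36
t=3.69: R=46.16 B=28.99 G=28.39 Z=36.25
t=4.31: R=46.33 B=30.10 G=27.64 Z=37.14
t=4.92: R=46.49 B=31.17 G=26.91 Z=38.00
t=5.54: R=46.65 B=32.26 G=26.21 Z=38.86
Rates at T: R1=0.9104, R2=0.6904, R3=0.2743, R4=1.1685, R5=0.3808, R6=1.0829
dx/dt at T (Σ net stoichiometry × rate): R=+0.2581, B=+1.7381, G=-1.1211, Z=+1.3808
Largest |dx/dt| is |+1.7381| (B) ≥ 0.05 → not steady.

Steady state at T: no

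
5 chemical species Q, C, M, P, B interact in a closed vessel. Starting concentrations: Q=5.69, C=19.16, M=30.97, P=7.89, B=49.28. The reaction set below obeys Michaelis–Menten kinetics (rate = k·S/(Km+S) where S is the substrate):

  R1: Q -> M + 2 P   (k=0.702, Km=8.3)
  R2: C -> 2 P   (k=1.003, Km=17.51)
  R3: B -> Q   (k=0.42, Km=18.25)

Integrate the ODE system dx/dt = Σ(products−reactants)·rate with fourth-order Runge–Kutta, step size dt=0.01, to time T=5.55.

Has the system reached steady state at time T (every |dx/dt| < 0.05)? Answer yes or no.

RK4 with dt=0.01: 555 steps to T=5.55. Trajectory (selected grid times):
t=0.00: Q=5.69 C=19.16 M=30.97 P=7.89 B=49.28
t=0.62: Q=5.70 C=18.84 M=31.15 P=8.89 B=49.09
t=1.23: Q=5.71 C=18.52 M=31.32 P=9.87 B=48.90
t=1.85: Q=5.73 C=18.20 M=31.50 P=10.86 B=48.71
t=2.47: Q=5.74 C=17.89 M=31.68 P=11.85 B=48.52
t=3.08: Q=5.75 C=17.58 M=31.85 P=12.82 B=48.34
t=3.70: Q=5.76 C=17.27 M=32.03 P=13.79 B=48.15
t=4.32: Q=5.77 C=16.96 M=32.21 P=14.76 B=47.96
t=4.93: Q=5.78 C=16.66 M=32.38 P=15.72 B=47.78
t=5.55: Q=5.79 C=16.36 M=32.56 P=16.68 B=47.59
Rates at T: R1=0.2885, R2=0.4845, R3=0.3036
dx/dt at T (Σ net stoichiometry × rate): Q=+0.0151, C=-0.4845, M=+0.2885, P=+1.5459, B=-0.3036
Largest |dx/dt| is |+1.5459| (P) ≥ 0.05 → not steady.

Steady state at T: no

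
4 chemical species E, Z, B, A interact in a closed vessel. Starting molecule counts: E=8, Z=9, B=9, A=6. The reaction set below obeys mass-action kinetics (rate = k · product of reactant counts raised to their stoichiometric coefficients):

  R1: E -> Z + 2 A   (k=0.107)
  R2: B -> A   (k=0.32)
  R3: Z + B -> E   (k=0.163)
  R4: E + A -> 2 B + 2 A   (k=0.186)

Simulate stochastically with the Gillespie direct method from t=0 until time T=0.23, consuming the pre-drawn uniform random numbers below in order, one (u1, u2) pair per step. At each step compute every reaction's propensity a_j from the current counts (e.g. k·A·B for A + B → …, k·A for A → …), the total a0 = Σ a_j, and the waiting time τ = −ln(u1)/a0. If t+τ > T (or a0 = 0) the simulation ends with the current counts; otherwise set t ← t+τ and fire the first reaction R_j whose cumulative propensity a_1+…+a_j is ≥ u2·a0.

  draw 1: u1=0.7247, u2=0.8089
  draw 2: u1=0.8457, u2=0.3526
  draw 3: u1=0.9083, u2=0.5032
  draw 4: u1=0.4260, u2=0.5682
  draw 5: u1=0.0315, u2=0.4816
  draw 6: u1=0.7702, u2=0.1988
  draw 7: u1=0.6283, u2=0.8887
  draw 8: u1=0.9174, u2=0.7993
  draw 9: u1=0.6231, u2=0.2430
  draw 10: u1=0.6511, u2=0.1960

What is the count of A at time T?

A at T = 10

t=0.000: E=8 Z=9 B=9 A=6
Draw 1: a1=0.856, a2=2.880, a3=13.203, a4=8.928, a0=25.867; τ=−ln(0.7247)/25.867=0.012 → t=0.012; u2·a0=0.8089·25.867=20.924; a1+…+a3=16.939 < 20.924 ≤ a1+…+a4=25.867 → R4 fires; E=7 Z=9 B=11 A=7
Draw 2: a1=0.749, a2=3.520, a3=16.137, a4=9.114, a0=29.520; τ=−ln(0.8457)/29.520=0.006 → t=0.018; u2·a0=0.3526·29.520=10.409; a1+a2=4.269 < 10.409 ≤ a1+…+a3=20.406 → R3 fires; E=8 Z=8 B=10 A=7
Draw 3: a1=0.856, a2=3.200, a3=13.040, a4=10.416, a0=27.512; τ=−ln(0.9083)/27.512=0.003 → t=0.022; u2·a0=0.5032·27.512=13.844; a1+a2=4.056 < 13.844 ≤ a1+…+a3=17.096 → R3 fires; E=9 Z=7 B=9 A=7
Draw 4: a1=0.963, a2=2.880, a3=10.269, a4=11.718, a0=25.830; τ=−ln(0.4260)/25.830=0.033 → t=0.055; u2·a0=0.5682·25.830=14.677; a1+…+a3=14.112 < 14.677 ≤ a1+…+a4=25.830 → R4 fires; E=8 Z=7 B=11 A=8
Draw 5: a1=0.856, a2=3.520, a3=12.551, a4=11.904, a0=28.831; τ=−ln(0.0315)/28.831=0.120 → t=0.175; u2·a0=0.4816·28.831=13.885; a1+a2=4.376 < 13.885 ≤ a1+…+a3=16.927 → R3 fires; E=9 Z=6 B=10 A=8
Draw 6: a1=0.963, a2=3.200, a3=9.780, a4=13.392, a0=27.335; τ=−ln(0.7702)/27.335=0.010 → t=0.184; u2·a0=0.1988·27.335=5.434; a1+a2=4.163 < 5.434 ≤ a1+…+a3=13.943 → R3 fires; E=10 Z=5 B=9 A=8
Draw 7: a1=1.070, a2=2.880, a3=7.335, a4=14.880, a0=26.165; τ=−ln(0.6283)/26.165=0.018 → t=0.202; u2·a0=0.8887·26.165=23.253; a1+…+a3=11.285 < 23.253 ≤ a1+…+a4=26.165 → R4 fires; E=9 Z=5 B=11 A=9
Draw 8: a1=0.963, a2=3.520, a3=8.965, a4=15.066, a0=28.514; τ=−ln(0.9174)/28.514=0.003 → t=0.205; u2·a0=0.7993·28.514=22.791; a1+…+a3=13.448 < 22.791 ≤ a1+…+a4=28.514 → R4 fires; E=8 Z=5 B=13 A=10
Draw 9: a1=0.856, a2=4.160, a3=10.595, a4=14.880, a0=30.491; τ=−ln(0.6231)/30.491=0.016 → t=0.220; u2·a0=0.2430·30.491=7.409; a1+a2=5.016 < 7.409 ≤ a1+…+a3=15.611 → R3 fires; E=9 Z=4 B=12 A=10
Draw 10: a1=0.963, a2=3.840, a3=7.824, a4=16.740, a0=29.367; τ=−ln(0.6511)/29.367=0.015 → t=0.235 > T=0.23: stop.
Read off A at T=0.23: 10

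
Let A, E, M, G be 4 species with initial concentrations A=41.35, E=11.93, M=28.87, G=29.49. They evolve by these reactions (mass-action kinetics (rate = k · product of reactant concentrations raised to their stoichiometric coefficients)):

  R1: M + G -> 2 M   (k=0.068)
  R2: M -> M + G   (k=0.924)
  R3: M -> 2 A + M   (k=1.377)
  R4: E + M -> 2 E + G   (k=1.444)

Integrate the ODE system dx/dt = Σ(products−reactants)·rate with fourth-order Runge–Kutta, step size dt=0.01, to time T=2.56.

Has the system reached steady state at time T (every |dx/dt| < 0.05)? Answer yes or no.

RK4 with dt=0.01: 256 steps to T=2.56. Trajectory (selected grid times):
t=0.00: A=41.35 E=11.93 M=28.87 G=29.49
t=0.28: A=43.81 E=43.30 M=0.00 G=59.18
t=0.57: A=43.81 E=43.30 M=0.00 G=59.18
t=0.85: A=43.81 E=43.30 M=0.00 G=59.18
t=1.14: A=43.81 E=43.30 M=0.00 G=59.18
t=1.42: A=43.81 E=43.30 M=0.00 G=59.18
t=1.71: A=43.81 E=43.30 M=0.00 G=59.18
t=1.99: A=43.81 E=43.30 M=0.00 G=59.18
t=2.28: A=43.81 E=43.30 M=0.00 G=59.18
t=2.56: A=43.81 E=43.30 M=0.00 G=59.18
Rates at T: R1=0.0000, R2=0.0000, R3=0.0000, R4=0.0000
dx/dt at T (Σ net stoichiometry × rate): A=+0.0000, E=+0.0000, M=-0.0000, G=+0.0000
Largest |dx/dt| is |+0.0000| (E) < 0.05 → steady.

Steady state at T: yes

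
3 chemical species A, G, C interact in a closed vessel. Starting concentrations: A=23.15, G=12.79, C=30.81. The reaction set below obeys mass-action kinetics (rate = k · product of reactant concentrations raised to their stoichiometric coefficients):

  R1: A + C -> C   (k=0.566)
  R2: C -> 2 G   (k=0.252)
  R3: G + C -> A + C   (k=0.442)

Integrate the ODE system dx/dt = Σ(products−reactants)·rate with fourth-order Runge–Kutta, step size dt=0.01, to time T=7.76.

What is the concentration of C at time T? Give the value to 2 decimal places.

RK4 with dt=0.01: 776 steps to T=7.76. Trajectory (selected grid times):
t=0.00: A=23.15 G=12.79 C=30.81
t=0.86: A=0.89 G=1.14 C=24.81
t=1.72: A=0.89 G=1.14 C=19.97
t=2.59: A=0.89 G=1.14 C=16.04
t=3.45: A=0.89 G=1.14 C=12.92
t=4.31: A=0.89 G=1.14 C=10.40
t=5.17: A=0.89 G=1.14 C=8.37
t=6.04: A=0.89 G=1.14 C=6.72
t=6.90: A=0.89 G=1.14 C=5.41
t=7.76: A=0.89 G=1.14 C=4.36
Read off C at T=7.76: 4.36

C at T = 4.36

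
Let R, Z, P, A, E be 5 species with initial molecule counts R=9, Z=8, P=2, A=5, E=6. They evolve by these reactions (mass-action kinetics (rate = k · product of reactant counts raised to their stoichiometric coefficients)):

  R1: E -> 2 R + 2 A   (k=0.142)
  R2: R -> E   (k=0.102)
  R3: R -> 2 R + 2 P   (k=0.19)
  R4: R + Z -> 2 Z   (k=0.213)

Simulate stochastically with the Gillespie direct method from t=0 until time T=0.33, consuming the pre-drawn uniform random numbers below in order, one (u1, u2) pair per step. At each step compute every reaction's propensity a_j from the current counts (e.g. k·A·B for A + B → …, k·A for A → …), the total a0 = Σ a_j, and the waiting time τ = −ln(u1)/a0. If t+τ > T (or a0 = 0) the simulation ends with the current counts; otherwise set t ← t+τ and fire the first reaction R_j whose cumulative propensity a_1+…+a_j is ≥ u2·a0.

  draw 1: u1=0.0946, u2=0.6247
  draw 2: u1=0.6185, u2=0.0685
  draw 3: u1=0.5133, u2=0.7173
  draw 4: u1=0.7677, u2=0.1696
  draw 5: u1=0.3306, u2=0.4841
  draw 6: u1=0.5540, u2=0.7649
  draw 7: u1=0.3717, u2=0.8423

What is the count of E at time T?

E at T = 7

t=0.000: R=9 Z=8 P=2 A=5 E=6
Draw 1: a1=0.852, a2=0.918, a3=1.710, a4=15.336, a0=18.816; τ=−ln(0.0946)/18.816=0.125 → t=0.125; u2·a0=0.6247·18.816=11.754; a1+…+a3=3.480 < 11.754 ≤ a1+…+a4=18.816 → R4 fires; R=8 Z=9 P=2 A=5 E=6
Draw 2: a1=0.852, a2=0.816, a3=1.520, a4=15.336, a0=18.524; τ=−ln(0.6185)/18.524=0.026 → t=0.151; u2·a0=0.0685·18.524=1.269; a1=0.852 < 1.269 ≤ a1+a2=1.668 → R2 fires; R=7 Z=9 P=2 A=5 E=7
Draw 3: a1=0.994, a2=0.714, a3=1.330, a4=13.419, a0=16.457; τ=−ln(0.5133)/16.457=0.041 → t=0.192; u2·a0=0.7173·16.457=11.805; a1+…+a3=3.038 < 11.805 ≤ a1+…+a4=16.457 → R4 fires; R=6 Z=10 P=2 A=5 E=7
Draw 4: a1=0.994, a2=0.612, a3=1.140, a4=12.780, a0=15.526; τ=−ln(0.7677)/15.526=0.017 → t=0.209; u2·a0=0.1696·15.526=2.633; a1+a2=1.606 < 2.633 ≤ a1+…+a3=2.746 → R3 fires; R=7 Z=10 P=4 A=5 E=7
Draw 5: a1=0.994, a2=0.714, a3=1.330, a4=14.910, a0=17.948; τ=−ln(0.3306)/17.948=0.062 → t=0.270; u2·a0=0.4841·17.948=8.689; a1+…+a3=3.038 < 8.689 ≤ a1+…+a4=17.948 → R4 fires; R=6 Z=11 P=4 A=5 E=7
Draw 6: a1=0.994, a2=0.612, a3=1.140, a4=14.058, a0=16.804; τ=−ln(0.5540)/16.804=0.035 → t=0.306; u2·a0=0.7649·16.804=12.853; a1+…+a3=2.746 < 12.853 ≤ a1+…+a4=16.804 → R4 fires; R=5 Z=12 P=4 A=5 E=7
Draw 7: a1=0.994, a2=0.510, a3=0.950, a4=12.780, a0=15.234; τ=−ln(0.3717)/15.234=0.065 → t=0.371 > T=0.33: stop.
Read off E at T=0.33: 7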